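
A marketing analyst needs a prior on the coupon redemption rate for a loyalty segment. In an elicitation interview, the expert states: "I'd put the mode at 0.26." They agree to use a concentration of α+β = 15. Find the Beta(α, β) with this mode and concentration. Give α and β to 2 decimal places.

α = 4.38, β = 10.62

For α,β > 1 the Beta mode is (α−1)/(α+β−2). With α+β = 15, the mode is (α−1)/13.
Set (α−1)/13 = 0.26 → α = 1 + 0.26·13 = 4.38.
β = 15 − α = 10.62.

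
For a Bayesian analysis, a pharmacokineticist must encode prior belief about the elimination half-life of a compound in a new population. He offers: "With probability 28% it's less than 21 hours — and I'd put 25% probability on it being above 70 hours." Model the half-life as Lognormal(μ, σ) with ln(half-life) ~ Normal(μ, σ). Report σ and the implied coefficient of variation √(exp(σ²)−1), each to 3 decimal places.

If T ~ Lognormal(μ,σ) then ln T ~ Normal(μ,σ), so the p-quantile of ln T is μ + z_p·σ.
ln(21) = 3.045 and ln(70) = 4.248; z_{0.28} = -0.5828, z_{0.75} = 0.6745.
σ = (4.248 − 3.045)/(0.6745 − (-0.5828)) = 0.958.
μ = 3.045 − (-0.5828)·0.958 = 3.603.
CV = √(exp(σ²)−1) = √(exp(0.9169)−1) = 1.225.

σ ≈ 0.958, CV ≈ 1.225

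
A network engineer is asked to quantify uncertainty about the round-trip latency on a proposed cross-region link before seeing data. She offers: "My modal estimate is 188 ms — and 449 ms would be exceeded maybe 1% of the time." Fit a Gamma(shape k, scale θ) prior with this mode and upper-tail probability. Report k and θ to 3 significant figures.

k ≈ 7.25, θ ≈ 30.1

Gamma(k,θ) with k>1 has mode (k−1)θ, so θ = 188/(k−1).
Need P(X < 449) = 0.99 with θ tied to k this way. Start at k = 2, θ = 188: P(X<449) ≈ 0.689.
Too low — raise k to concentrate. Iterating converges to k ≈ 7.25.
Then θ = 188/(7.25−1) ≈ 30.1.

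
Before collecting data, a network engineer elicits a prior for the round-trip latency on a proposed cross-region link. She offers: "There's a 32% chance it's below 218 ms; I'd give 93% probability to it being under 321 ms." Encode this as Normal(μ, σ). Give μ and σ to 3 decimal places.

μ = 242.787, σ = 52.997

For Normal(μ,σ), the p-quantile is μ + z_p·σ. Here z_{0.32} = -0.4677, z_{0.93} = 1.476.
So 218 = μ − 0.4677σ and 321 = μ + 1.476σ.
Subtracting: σ = (321 − 218)/(1.476 − (-0.4677)) = 52.997.
Then μ = 218 − (-0.4677)·52.997 = 242.787.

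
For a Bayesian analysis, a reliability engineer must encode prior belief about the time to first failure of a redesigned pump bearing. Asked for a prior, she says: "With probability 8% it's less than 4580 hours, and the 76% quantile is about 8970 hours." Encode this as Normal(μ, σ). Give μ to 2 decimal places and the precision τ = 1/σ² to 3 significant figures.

For Normal(μ,σ), the p-quantile is μ + z_p·σ. Here z_{0.08} = -1.405, z_{0.76} = 0.7063.
So 4580 = μ − 1.405σ and 8970 = μ + 0.7063σ.
Subtracting: σ = (8970 − 4580)/(0.7063 − (-1.405)) = 2079.21.
Then μ = 4580 − (-1.405)·2079.21 = 7501.45.
Precision τ = 1/σ² = 1/2079² = 2.31e-07.

μ = 7501.45, τ = 2.31e-07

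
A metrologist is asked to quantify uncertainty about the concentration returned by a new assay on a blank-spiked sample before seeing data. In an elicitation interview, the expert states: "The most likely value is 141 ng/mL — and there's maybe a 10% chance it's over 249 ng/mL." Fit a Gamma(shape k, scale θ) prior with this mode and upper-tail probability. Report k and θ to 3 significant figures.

Gamma(k,θ) with k>1 has mode (k−1)θ, so θ = 141/(k−1).
Need P(X < 249) = 0.9 with θ tied to k this way. Start at k = 2, θ = 141: P(X<249) ≈ 0.527.
Too low — raise k to concentrate. Iterating converges to k ≈ 6.88.
Then θ = 141/(6.88−1) ≈ 24.

k ≈ 6.88, θ ≈ 24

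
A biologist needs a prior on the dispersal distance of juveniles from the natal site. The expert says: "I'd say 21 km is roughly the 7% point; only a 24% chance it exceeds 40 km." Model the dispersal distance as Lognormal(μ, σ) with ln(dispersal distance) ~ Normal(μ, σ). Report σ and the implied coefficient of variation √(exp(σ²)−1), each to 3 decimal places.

σ ≈ 0.295, CV ≈ 0.302

If T ~ Lognormal(μ,σ) then ln T ~ Normal(μ,σ), so the p-quantile of ln T is μ + z_p·σ.
ln(21) = 3.045 and ln(40) = 3.689; z_{0.07} = -1.476, z_{0.76} = 0.7063.
σ = (3.689 − 3.045)/(0.7063 − (-1.476)) = 0.295.
μ = 3.045 − (-1.476)·0.295 = 3.480.
CV = √(exp(σ²)−1) = √(exp(0.0872)−1) = 0.302.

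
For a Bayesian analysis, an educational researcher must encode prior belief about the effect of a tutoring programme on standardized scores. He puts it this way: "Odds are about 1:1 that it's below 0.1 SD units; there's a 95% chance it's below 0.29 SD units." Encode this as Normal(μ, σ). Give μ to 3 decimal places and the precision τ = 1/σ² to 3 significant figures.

μ = 0.100, τ = 74.9

The p-quantile of Normal(μ,σ) is μ + z_p·σ, with z_{0.5} = 0 and z_{0.95} = 1.645.
Eliminate σ: μ = (z₂·x₁ − z₁·x₂)/(z₂ − z₁) = (1.645·0.1 − (0)·0.29)/1.645 = 0.100.
Then σ = (x₂ − x₁)/(z₂ − z₁) = (0.29 − 0.1)/1.645 = 0.116.
Precision τ = 1/σ² = 1/0.1155² = 74.9.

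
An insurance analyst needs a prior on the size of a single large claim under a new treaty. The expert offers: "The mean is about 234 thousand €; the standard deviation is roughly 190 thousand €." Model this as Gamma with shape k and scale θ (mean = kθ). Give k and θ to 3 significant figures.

For Gamma(k, scale θ): mean = kθ, variance = kθ², so CV = 1/√k.
CV = SD/mean = 190/234 = 0.812, hence k = 1/CV² = 1.52.
Then θ = mean/k = 234/1.52 = 154.

k ≈ 1.52, θ ≈ 154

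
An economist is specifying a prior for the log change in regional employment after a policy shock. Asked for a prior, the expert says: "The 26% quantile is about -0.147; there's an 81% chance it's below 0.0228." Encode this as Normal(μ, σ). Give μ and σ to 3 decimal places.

μ = -0.075, σ = 0.112

For Normal(μ,σ), the p-quantile is μ + z_p·σ. Here z_{0.26} = -0.6433, z_{0.81} = 0.8779.
So -0.147 = μ − 0.6433σ and 0.0228 = μ + 0.8779σ.
Subtracting: σ = (0.0228 − -0.147)/(0.8779 − (-0.6433)) = 0.112.
Then μ = -0.147 − (-0.6433)·0.112 = -0.075.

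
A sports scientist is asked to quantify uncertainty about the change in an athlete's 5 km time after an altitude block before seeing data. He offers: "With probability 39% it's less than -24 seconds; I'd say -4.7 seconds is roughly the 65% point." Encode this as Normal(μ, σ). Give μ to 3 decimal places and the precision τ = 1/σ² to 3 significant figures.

For Normal(μ,σ), the p-quantile is μ + z_p·σ. Here z_{0.39} = -0.2793, z_{0.65} = 0.3853.
So -24 = μ − 0.2793σ and -4.7 = μ + 0.3853σ.
Subtracting: σ = (-4.7 − -24)/(0.3853 − (-0.2793)) = 29.038.
Then μ = -24 − (-0.2793)·29.038 = -15.889.
Precision τ = 1/σ² = 1/29.04² = 0.00119.

μ = -15.889, τ = 0.00119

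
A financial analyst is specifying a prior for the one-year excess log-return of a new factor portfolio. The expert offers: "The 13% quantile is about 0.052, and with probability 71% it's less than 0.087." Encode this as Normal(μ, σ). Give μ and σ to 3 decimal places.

For Normal(μ,σ), the p-quantile is μ + z_p·σ. Here z_{0.13} = -1.126, z_{0.71} = 0.5534.
So 0.052 = μ − 1.126σ and 0.087 = μ + 0.5534σ.
Subtracting: σ = (0.087 − 0.052)/(0.5534 − (-1.126)) = 0.021.
Then μ = 0.052 − (-1.126)·0.021 = 0.075.

μ = 0.075, σ = 0.021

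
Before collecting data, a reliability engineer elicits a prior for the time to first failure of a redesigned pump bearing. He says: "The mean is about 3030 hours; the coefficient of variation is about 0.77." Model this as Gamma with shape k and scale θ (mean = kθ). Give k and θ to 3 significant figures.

k ≈ 1.69, θ ≈ 1800

For Gamma(k, scale θ): mean = kθ, variance = kθ², so CV = 1/√k.
CV = 0.77, hence k = 1/CV² = 1.69.
Then θ = mean/k = 3030/1.69 = 1800.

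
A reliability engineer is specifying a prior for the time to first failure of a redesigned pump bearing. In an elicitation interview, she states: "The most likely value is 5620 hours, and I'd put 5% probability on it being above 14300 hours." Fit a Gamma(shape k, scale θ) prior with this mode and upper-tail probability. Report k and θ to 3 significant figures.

Gamma(k,θ) with k>1 has mode (k−1)θ, so θ = 5620/(k−1).
Need P(X < 14300) = 0.95 with θ tied to k this way. Start at k = 2, θ = 5620: P(X<14300) ≈ 0.722.
Too low — raise k to concentrate. Iterating converges to k ≈ 4.11.
Then θ = 5620/(4.11−1) ≈ 1810.

k ≈ 4.11, θ ≈ 1810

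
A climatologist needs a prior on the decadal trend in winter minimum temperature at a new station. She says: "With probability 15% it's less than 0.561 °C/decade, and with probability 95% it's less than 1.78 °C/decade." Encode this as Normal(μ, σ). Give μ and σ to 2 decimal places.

μ = 1.03, σ = 0.45

For Normal(μ,σ), the p-quantile is μ + z_p·σ. Here z_{0.15} = -1.036, z_{0.95} = 1.645.
So 0.561 = μ − 1.036σ and 1.78 = μ + 1.645σ.
Subtracting: σ = (1.78 − 0.561)/(1.645 − (-1.036)) = 0.45.
Then μ = 0.561 − (-1.036)·0.45 = 1.03.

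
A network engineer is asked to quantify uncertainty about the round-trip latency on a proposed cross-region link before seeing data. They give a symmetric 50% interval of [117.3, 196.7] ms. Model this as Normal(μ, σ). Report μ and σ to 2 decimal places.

μ = 157.00, σ = 58.86

A symmetric 50% interval runs μ ± z·σ with z = 0.6745.
Half-width = 39.7, so σ = 39.7/0.6745 = 58.86.
μ is the interval midpoint, 157.00.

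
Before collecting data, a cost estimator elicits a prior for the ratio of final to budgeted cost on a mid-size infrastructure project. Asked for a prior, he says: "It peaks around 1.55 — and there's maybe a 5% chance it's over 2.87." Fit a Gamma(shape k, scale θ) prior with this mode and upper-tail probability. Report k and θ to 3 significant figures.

Gamma(k,θ) with k>1 has mode (k−1)θ, so θ = 1.55/(k−1).
Need P(X < 2.87) = 0.95 with θ tied to k this way. Start at k = 2, θ = 1.55: P(X<2.87) ≈ 0.552.
Too low — raise k to concentrate. Iterating converges to k ≈ 8.33.
Then θ = 1.55/(8.33−1) ≈ 0.211.

k ≈ 8.33, θ ≈ 0.211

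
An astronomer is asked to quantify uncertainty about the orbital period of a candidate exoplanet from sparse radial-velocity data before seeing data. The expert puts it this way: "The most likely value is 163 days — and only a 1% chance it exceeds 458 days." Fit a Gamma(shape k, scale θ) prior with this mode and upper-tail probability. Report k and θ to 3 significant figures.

k ≈ 5.28, θ ≈ 38.1

Gamma(k,θ) with k>1 has mode (k−1)θ, so θ = 163/(k−1).
Need P(X < 458) = 0.99 with θ tied to k this way. Start at k = 2, θ = 163: P(X<458) ≈ 0.771.
Too low — raise k to concentrate. Iterating converges to k ≈ 5.28.
Then θ = 163/(5.28−1) ≈ 38.1.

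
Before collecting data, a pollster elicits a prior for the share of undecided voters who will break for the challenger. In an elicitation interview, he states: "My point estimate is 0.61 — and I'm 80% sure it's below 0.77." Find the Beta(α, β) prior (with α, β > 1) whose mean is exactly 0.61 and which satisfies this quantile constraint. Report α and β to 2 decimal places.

α ≈ 4.16, β ≈ 2.66

With mean 0.61 fixed, write α = 0.61s, β = 0.39s where s = α+β.
Need P(θ < 0.77) = 0.8 under Beta(0.61s, 0.39s). Normal approximation: (q−m)/√(m(1−m)/s) ≈ z_{0.8} = 0.842, so s ≈ 0.61·0.39·(0.842)²/(0.77−0.61)² = 6.6.
At s = 6.6: P(θ<0.77) ≈ 0.795. Adjusting to match 0.8 gives s ≈ 6.82.
So α = 0.61·6.82 ≈ 4.16, β = 0.39·6.82 ≈ 2.66.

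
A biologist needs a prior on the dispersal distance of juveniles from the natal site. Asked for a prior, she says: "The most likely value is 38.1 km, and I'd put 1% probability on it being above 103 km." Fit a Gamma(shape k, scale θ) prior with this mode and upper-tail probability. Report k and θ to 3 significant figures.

Gamma(k,θ) with k>1 has mode (k−1)θ, so θ = 38.1/(k−1).
Need P(X < 103) = 0.99 with θ tied to k this way. Start at k = 2, θ = 38.1: P(X<103) ≈ 0.752.
Too low — raise k to concentrate. Iterating converges to k ≈ 5.66.
Then θ = 38.1/(5.66−1) ≈ 8.17.

k ≈ 5.66, θ ≈ 8.17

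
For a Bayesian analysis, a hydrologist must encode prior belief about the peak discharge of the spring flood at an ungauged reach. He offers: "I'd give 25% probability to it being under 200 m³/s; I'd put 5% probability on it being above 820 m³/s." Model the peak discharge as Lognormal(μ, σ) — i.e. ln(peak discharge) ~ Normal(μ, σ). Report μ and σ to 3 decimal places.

μ ≈ 5.709, σ ≈ 0.608

If T ~ Lognormal(μ,σ) then ln T ~ Normal(μ,σ), so the p-quantile of ln T is μ + z_p·σ.
ln(200) = 5.298 and ln(820) = 6.709; z_{0.25} = -0.6745, z_{0.95} = 1.645.
σ = (6.709 − 5.298)/(1.645 − (-0.6745)) = 0.608.
μ = 5.298 − (-0.6745)·0.608 = 5.709.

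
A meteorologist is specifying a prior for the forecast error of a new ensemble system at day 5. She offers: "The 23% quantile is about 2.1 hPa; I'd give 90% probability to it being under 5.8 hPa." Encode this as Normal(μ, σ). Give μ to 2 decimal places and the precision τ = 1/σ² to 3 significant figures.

For Normal(μ,σ), the p-quantile is μ + z_p·σ. Here z_{0.23} = -0.7388, z_{0.9} = 1.282.
So 2.1 = μ − 0.7388σ and 5.8 = μ + 1.282σ.
Subtracting: σ = (5.8 − 2.1)/(1.282 − (-0.7388)) = 1.83.
Then μ = 2.1 − (-0.7388)·1.83 = 3.45.
Precision τ = 1/σ² = 1/1.831² = 0.298.

μ = 3.45, τ = 0.298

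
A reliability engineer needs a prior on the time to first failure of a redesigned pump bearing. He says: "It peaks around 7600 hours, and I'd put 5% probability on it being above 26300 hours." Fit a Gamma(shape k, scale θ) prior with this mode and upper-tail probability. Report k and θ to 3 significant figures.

Gamma(k,θ) with k>1 has mode (k−1)θ, so θ = 7600/(k−1).
Need P(X < 26300) = 0.95 with θ tied to k this way. Start at k = 2, θ = 7600: P(X<26300) ≈ 0.860.
Too low — raise k to concentrate. Iterating converges to k ≈ 2.68.
Then θ = 7600/(2.68−1) ≈ 4530.

k ≈ 2.68, θ ≈ 4530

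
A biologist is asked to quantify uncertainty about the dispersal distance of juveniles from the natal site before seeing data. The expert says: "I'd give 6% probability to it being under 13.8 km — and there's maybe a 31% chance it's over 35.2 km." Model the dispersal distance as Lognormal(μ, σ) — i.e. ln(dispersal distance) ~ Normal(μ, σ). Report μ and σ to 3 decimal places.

If T ~ Lognormal(μ,σ) then ln T ~ Normal(μ,σ), so the p-quantile of ln T is μ + z_p·σ.
ln(13.8) = 2.625 and ln(35.2) = 3.561; z_{0.06} = -1.555, z_{0.69} = 0.4959.
σ = (3.561 − 2.625)/(0.4959 − (-1.555)) = 0.457.
μ = 2.625 − (-1.555)·0.457 = 3.335.

μ ≈ 3.335, σ ≈ 0.457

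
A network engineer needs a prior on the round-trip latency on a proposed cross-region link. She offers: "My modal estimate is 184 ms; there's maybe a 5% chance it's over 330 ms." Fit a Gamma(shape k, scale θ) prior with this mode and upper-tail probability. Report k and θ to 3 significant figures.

Gamma(k,θ) with k>1 has mode (k−1)θ, so θ = 184/(k−1).
Need P(X < 330) = 0.95 with θ tied to k this way. Start at k = 2, θ = 184: P(X<330) ≈ 0.535.
Too low — raise k to concentrate. Iterating converges to k ≈ 9.17.
Then θ = 184/(9.17−1) ≈ 22.5.

k ≈ 9.17, θ ≈ 22.5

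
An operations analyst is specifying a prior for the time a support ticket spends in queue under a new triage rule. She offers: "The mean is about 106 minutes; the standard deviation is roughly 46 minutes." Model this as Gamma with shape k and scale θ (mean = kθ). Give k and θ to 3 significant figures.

k ≈ 5.31, θ ≈ 20

For Gamma(k, scale θ): mean = kθ, variance = kθ², so CV = 1/√k.
CV = SD/mean = 46/106 = 0.434, hence k = 1/CV² = 5.31.
Then θ = mean/k = 106/5.31 = 20.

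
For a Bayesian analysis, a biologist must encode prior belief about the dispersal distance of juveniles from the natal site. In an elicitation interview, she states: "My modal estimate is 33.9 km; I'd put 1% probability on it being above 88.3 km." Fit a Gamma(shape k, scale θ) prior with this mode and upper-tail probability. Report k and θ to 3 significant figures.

k ≈ 6.08, θ ≈ 6.68

Gamma(k,θ) with k>1 has mode (k−1)θ, so θ = 33.9/(k−1).
Need P(X < 88.3) = 0.99 with θ tied to k this way. Start at k = 2, θ = 33.9: P(X<88.3) ≈ 0.734.
Too low — raise k to concentrate. Iterating converges to k ≈ 6.08.
Then θ = 33.9/(6.08−1) ≈ 6.68.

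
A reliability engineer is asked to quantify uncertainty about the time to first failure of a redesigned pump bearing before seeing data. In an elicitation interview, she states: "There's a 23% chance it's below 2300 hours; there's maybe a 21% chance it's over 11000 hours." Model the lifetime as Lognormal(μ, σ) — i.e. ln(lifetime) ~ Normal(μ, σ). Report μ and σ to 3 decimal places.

μ ≈ 8.489, σ ≈ 1.013

If T ~ Lognormal(μ,σ) then ln T ~ Normal(μ,σ), so the p-quantile of ln T is μ + z_p·σ.
ln(2300) = 7.741 and ln(11000) = 9.306; z_{0.23} = -0.7388, z_{0.79} = 0.8064.
σ = (9.306 − 7.741)/(0.8064 − (-0.7388)) = 1.013.
μ = 7.741 − (-0.7388)·1.013 = 8.489.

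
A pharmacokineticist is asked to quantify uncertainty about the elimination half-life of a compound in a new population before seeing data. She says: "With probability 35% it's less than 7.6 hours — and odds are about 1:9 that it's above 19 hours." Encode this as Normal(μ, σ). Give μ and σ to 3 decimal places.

For Normal(μ,σ), the p-quantile is μ + z_p·σ. Here z_{0.35} = -0.3853, z_{0.9} = 1.282.
So 7.6 = μ − 0.3853σ and 19 = μ + 1.282σ.
Subtracting: σ = (19 − 7.6)/(1.282 − (-0.3853)) = 6.839.
Then μ = 7.6 − (-0.3853)·6.839 = 10.235.

μ = 10.235, σ = 6.839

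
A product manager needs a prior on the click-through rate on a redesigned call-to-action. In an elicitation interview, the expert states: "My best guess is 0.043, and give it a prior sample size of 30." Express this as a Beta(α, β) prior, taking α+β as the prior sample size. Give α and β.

Under the effective-sample-size interpretation, Beta(α, β) has prior mean α/(α+β) and prior sample size α+β.
So α+β = 30 and α/(α+β) = 0.043, giving α = 0.043·30 = 1.29 and β = 30 − 1.29 = 28.71.

α = 1.29, β = 28.71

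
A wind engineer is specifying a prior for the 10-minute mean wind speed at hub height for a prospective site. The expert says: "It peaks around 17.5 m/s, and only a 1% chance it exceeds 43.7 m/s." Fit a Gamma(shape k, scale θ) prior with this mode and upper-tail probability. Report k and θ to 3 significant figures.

Gamma(k,θ) with k>1 has mode (k−1)θ, so θ = 17.5/(k−1).
Need P(X < 43.7) = 0.99 with θ tied to k this way. Start at k = 2, θ = 17.5: P(X<43.7) ≈ 0.712.
Too low — raise k to concentrate. Iterating converges to k ≈ 6.61.
Then θ = 17.5/(6.61−1) ≈ 3.12.

k ≈ 6.61, θ ≈ 3.12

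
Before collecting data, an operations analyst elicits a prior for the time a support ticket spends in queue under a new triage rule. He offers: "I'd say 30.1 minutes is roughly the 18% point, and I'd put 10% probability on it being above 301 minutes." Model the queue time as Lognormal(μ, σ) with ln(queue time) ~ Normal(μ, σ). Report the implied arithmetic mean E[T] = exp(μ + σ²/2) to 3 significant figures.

E[T] ≈ 136 minutes

If T ~ Lognormal(μ,σ) then ln T ~ Normal(μ,σ), so the p-quantile of ln T is μ + z_p·σ.
ln(30.1) = 3.405 and ln(301) = 5.707; z_{0.18} = -0.9154, z_{0.9} = 1.282.
σ = (5.707 − 3.405)/(1.282 − (-0.9154)) = 1.048.
μ = 3.405 − (-0.9154)·1.048 = 4.364.
E[T] = exp(μ + σ²/2) = exp(4.364 + 0.5493) = 136 minutes.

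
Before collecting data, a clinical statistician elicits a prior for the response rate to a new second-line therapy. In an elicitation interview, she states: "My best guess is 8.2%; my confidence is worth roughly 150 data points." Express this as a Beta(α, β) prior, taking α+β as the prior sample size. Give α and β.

Under the effective-sample-size interpretation, Beta(α, β) has prior mean α/(α+β) and prior sample size α+β.
So α+β = 150 and α/(α+β) = 0.082, giving α = 0.082·150 = 12.3 and β = 150 − 12.3 = 137.7.

α = 12.3, β = 137.7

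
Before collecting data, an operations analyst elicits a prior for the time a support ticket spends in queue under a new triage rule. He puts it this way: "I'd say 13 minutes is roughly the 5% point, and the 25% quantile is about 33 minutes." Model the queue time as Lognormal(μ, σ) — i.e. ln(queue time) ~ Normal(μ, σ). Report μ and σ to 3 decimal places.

If T ~ Lognormal(μ,σ) then ln T ~ Normal(μ,σ), so the p-quantile of ln T is μ + z_p·σ.
ln(13) = 2.565 and ln(33) = 3.497; z_{0.05} = -1.645, z_{0.25} = -0.6745.
σ = (3.497 − 2.565)/(-0.6745 − (-1.645)) = 0.960.
μ = 2.565 − (-1.645)·0.960 = 4.144.

μ ≈ 4.144, σ ≈ 0.960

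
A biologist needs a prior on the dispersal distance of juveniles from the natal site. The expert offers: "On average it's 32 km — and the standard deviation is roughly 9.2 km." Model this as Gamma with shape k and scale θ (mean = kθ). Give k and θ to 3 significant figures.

k ≈ 12.1, θ ≈ 2.64

For Gamma(k, scale θ): mean = kθ, variance = kθ², so CV = 1/√k.
CV = SD/mean = 9.2/32 = 0.2875, hence k = 1/CV² = 12.1.
Then θ = mean/k = 32/12.1 = 2.64.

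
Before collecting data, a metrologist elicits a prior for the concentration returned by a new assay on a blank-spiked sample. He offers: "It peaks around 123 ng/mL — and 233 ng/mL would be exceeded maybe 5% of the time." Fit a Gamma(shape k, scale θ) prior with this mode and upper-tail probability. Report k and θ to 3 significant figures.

k ≈ 7.81, θ ≈ 18.1

Gamma(k,θ) with k>1 has mode (k−1)θ, so θ = 123/(k−1).
Need P(X < 233) = 0.95 with θ tied to k this way. Start at k = 2, θ = 123: P(X<233) ≈ 0.565.
Too low — raise k to concentrate. Iterating converges to k ≈ 7.81.
Then θ = 123/(7.81−1) ≈ 18.1.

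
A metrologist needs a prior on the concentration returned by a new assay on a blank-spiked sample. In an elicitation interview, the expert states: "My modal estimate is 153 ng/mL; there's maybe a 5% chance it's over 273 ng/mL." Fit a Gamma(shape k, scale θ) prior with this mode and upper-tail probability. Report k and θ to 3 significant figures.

Gamma(k,θ) with k>1 has mode (k−1)θ, so θ = 153/(k−1).
Need P(X < 273) = 0.95 with θ tied to k this way. Start at k = 2, θ = 153: P(X<273) ≈ 0.532.
Too low — raise k to concentrate. Iterating converges to k ≈ 9.31.
Then θ = 153/(9.31−1) ≈ 18.4.

k ≈ 9.31, θ ≈ 18.4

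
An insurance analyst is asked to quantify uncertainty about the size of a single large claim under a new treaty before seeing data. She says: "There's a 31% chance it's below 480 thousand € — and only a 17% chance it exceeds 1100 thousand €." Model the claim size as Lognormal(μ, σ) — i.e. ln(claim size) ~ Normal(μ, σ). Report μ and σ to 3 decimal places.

If T ~ Lognormal(μ,σ) then ln T ~ Normal(μ,σ), so the p-quantile of ln T is μ + z_p·σ.
ln(480) = 6.174 and ln(1100) = 7.003; z_{0.31} = -0.4959, z_{0.83} = 0.9542.
σ = (7.003 − 6.174)/(0.9542 − (-0.4959)) = 0.572.
μ = 6.174 − (-0.4959)·0.572 = 6.457.

μ ≈ 6.457, σ ≈ 0.572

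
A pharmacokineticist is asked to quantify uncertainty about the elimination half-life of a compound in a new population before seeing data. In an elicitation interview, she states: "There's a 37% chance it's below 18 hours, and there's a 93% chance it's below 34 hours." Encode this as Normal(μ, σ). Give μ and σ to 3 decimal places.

μ = 20.937, σ = 8.851

For Normal(μ,σ), the p-quantile is μ + z_p·σ. Here z_{0.37} = -0.3319, z_{0.93} = 1.476.
So 18 = μ − 0.3319σ and 34 = μ + 1.476σ.
Subtracting: σ = (34 − 18)/(1.476 − (-0.3319)) = 8.851.
Then μ = 18 − (-0.3319)·8.851 = 20.937.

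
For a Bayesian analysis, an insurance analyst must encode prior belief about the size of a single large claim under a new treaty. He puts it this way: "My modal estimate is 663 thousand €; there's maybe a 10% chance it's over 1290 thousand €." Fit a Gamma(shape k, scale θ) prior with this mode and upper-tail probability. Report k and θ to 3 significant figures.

k ≈ 5.32, θ ≈ 153

Gamma(k,θ) with k>1 has mode (k−1)θ, so θ = 663/(k−1).
Need P(X < 1290) = 0.9 with θ tied to k this way. Start at k = 2, θ = 663: P(X<1290) ≈ 0.579.
Too low — raise k to concentrate. Iterating converges to k ≈ 5.32.
Then θ = 663/(5.32−1) ≈ 153.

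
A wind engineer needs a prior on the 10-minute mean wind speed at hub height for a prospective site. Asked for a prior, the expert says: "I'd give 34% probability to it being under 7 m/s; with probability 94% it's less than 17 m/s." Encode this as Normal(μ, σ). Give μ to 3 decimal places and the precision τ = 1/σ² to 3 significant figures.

For Normal(μ,σ), the p-quantile is μ + z_p·σ. Here z_{0.34} = -0.4125, z_{0.94} = 1.555.
So 7 = μ − 0.4125σ and 17 = μ + 1.555σ.
Subtracting: σ = (17 − 7)/(1.555 − (-0.4125)) = 5.083.
Then μ = 7 − (-0.4125)·5.083 = 9.097.
Precision τ = 1/σ² = 1/5.083² = 0.0387.

μ = 9.097, τ = 0.0387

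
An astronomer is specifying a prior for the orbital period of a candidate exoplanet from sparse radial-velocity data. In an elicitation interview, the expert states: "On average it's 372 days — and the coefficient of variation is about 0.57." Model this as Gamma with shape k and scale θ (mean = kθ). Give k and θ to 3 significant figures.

For Gamma(k, scale θ): mean = kθ, variance = kθ², so CV = 1/√k.
CV = 0.57, hence k = 1/CV² = 3.08.
Then θ = mean/k = 372/3.08 = 121.

k ≈ 3.08, θ ≈ 121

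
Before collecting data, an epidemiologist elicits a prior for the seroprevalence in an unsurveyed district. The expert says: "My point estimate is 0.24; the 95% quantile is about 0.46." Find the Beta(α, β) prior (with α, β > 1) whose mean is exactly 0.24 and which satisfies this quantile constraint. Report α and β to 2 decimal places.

With mean 0.24 fixed, write α = 0.24s, β = 0.76s where s = α+β.
Need P(θ < 0.46) = 0.95 under Beta(0.24s, 0.76s). Normal approximation: (q−m)/√(m(1−m)/s) ≈ z_{0.95} = 1.64, so s ≈ 0.24·0.76·(1.64)²/(0.46−0.24)² = 10.2.
At s = 10.2: P(θ<0.46) ≈ 0.938. Adjusting to match 0.95 gives s ≈ 11.80.
So α = 0.24·11.80 ≈ 2.83, β = 0.76·11.80 ≈ 8.97.

α ≈ 2.83, β ≈ 8.97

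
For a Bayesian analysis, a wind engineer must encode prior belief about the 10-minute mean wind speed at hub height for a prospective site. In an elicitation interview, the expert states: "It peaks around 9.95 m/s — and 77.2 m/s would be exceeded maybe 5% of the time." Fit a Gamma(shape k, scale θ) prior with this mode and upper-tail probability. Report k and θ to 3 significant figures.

Gamma(k,θ) with k>1 has mode (k−1)θ, so θ = 9.95/(k−1).
Need P(X < 77.2) = 0.95 with θ tied to k this way. Start at k = 2, θ = 9.95: P(X<77.2) ≈ 0.996.
Too high — lower k to spread out. Iterating converges to k ≈ 1.5.
Then θ = 9.95/(1.5−1) ≈ 19.7.

k ≈ 1.5, θ ≈ 19.7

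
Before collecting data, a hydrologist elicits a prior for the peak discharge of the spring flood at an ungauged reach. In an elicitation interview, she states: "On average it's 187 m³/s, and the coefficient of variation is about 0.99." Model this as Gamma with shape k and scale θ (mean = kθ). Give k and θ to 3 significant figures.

For Gamma(k, scale θ): mean = kθ, variance = kθ², so CV = 1/√k.
CV = 0.99, hence k = 1/CV² = 1.02.
Then θ = mean/k = 187/1.02 = 183.

k ≈ 1.02, θ ≈ 183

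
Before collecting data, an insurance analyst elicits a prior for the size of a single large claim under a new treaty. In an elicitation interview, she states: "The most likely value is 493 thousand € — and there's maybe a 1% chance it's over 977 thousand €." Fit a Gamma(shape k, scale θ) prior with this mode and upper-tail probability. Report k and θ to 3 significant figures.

Gamma(k,θ) with k>1 has mode (k−1)θ, so θ = 493/(k−1).
Need P(X < 977) = 0.99 with θ tied to k this way. Start at k = 2, θ = 493: P(X<977) ≈ 0.589.
Too low — raise k to concentrate. Iterating converges to k ≈ 11.5.
Then θ = 493/(11.5−1) ≈ 46.9.

k ≈ 11.5, θ ≈ 46.9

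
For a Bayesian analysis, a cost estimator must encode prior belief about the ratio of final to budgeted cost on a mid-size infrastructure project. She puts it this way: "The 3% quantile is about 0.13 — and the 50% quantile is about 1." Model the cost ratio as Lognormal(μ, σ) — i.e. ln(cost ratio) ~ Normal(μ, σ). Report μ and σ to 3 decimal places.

μ ≈ 0.000, σ ≈ 1.085

If T ~ Lognormal(μ,σ) then ln T ~ Normal(μ,σ), so the p-quantile of ln T is μ + z_p·σ.
ln(0.13) = -2.04 and ln(1) = 0; z_{0.03} = -1.881, z_{0.5} = 0.
σ = (0 − -2.04)/(0 − (-1.881)) = 1.085.
μ = -2.04 − (-1.881)·1.085 = 0.000.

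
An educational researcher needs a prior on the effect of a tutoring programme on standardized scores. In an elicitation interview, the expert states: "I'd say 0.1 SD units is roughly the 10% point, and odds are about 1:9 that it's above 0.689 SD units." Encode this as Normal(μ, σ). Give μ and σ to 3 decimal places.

μ = 0.394, σ = 0.230

For Normal(μ,σ), the p-quantile is μ + z_p·σ. Here z_{0.1} = -1.282, z_{0.9} = 1.282.
So 0.1 = μ − 1.282σ and 0.689 = μ + 1.282σ.
Subtracting: σ = (0.689 − 0.1)/(1.282 − (-1.282)) = 0.230.
Then μ = 0.1 − (-1.282)·0.230 = 0.394.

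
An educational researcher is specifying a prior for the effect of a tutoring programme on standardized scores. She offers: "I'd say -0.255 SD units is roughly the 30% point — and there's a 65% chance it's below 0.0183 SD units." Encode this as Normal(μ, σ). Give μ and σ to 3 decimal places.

μ = -0.097, σ = 0.300

For Normal(μ,σ), the p-quantile is μ + z_p·σ. Here z_{0.3} = -0.5244, z_{0.65} = 0.3853.
So -0.255 = μ − 0.5244σ and 0.0183 = μ + 0.3853σ.
Subtracting: σ = (0.0183 − -0.255)/(0.3853 − (-0.5244)) = 0.300.
Then μ = -0.255 − (-0.5244)·0.300 = -0.097.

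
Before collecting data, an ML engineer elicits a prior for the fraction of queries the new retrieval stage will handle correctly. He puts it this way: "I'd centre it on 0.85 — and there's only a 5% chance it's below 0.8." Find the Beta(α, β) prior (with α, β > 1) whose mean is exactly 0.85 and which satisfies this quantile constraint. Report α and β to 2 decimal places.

With mean 0.85 fixed, write α = 0.85s, β = 0.15s where s = α+β.
Need P(θ < 0.8) = 0.05 under Beta(0.85s, 0.15s). Normal approximation: (q−m)/√(m(1−m)/s) ≈ z_{0.05} = -1.64, so s ≈ 0.85·0.15·(-1.64)²/(0.8−0.85)² = 138.0.
At s = 138.0: P(θ<0.8) ≈ 0.058. Adjusting to match 0.05 gives s ≈ 151.92.
So α = 0.85·151.92 ≈ 129.13, β = 0.15·151.92 ≈ 22.79.

α ≈ 129.13, β ≈ 22.79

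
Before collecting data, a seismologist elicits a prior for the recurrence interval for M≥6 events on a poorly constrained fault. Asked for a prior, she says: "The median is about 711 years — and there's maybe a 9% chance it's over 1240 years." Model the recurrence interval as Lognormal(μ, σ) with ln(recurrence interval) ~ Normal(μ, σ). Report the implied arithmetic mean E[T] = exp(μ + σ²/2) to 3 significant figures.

E[T] ≈ 775 years

If T ~ Lognormal(μ,σ) then ln T ~ Normal(μ,σ), so the p-quantile of ln T is μ + z_p·σ.
ln(711) = 6.567 and ln(1240) = 7.123; z_{0.5} = 0, z_{0.91} = 1.341.
σ = (7.123 − 6.567)/(1.341 − (0)) = 0.415.
μ = 6.567 − (0)·0.415 = 6.567.
E[T] = exp(μ + σ²/2) = exp(6.567 + 0.0860) = 775 years.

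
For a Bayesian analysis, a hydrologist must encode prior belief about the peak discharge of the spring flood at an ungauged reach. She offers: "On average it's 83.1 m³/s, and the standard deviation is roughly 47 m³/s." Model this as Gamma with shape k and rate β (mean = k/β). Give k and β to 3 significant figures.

k ≈ 3.13, β ≈ 0.0376

For Gamma(k, rate β): mean = k/β, variance = k/β², so CV = 1/√k.
CV = SD/mean = 47/83.1 = 0.5656, hence k = 1/CV² = 3.13.
Then β = k/mean = 3.13/83.1 = 0.0376.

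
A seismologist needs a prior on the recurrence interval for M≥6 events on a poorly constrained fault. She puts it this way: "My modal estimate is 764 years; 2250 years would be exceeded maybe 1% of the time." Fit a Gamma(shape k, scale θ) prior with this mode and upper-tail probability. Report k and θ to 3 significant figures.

Gamma(k,θ) with k>1 has mode (k−1)θ, so θ = 764/(k−1).
Need P(X < 2250) = 0.99 with θ tied to k this way. Start at k = 2, θ = 764: P(X<2250) ≈ 0.792.
Too low — raise k to concentrate. Iterating converges to k ≈ 4.88.
Then θ = 764/(4.88−1) ≈ 197.

k ≈ 4.88, θ ≈ 197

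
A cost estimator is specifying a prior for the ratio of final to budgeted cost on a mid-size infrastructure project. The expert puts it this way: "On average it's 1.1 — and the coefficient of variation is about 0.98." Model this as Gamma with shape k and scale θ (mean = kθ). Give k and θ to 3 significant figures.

For Gamma(k, scale θ): mean = kθ, variance = kθ², so CV = 1/√k.
CV = 0.98, hence k = 1/CV² = 1.04.
Then θ = mean/k = 1.1/1.04 = 1.06.

k ≈ 1.04, θ ≈ 1.06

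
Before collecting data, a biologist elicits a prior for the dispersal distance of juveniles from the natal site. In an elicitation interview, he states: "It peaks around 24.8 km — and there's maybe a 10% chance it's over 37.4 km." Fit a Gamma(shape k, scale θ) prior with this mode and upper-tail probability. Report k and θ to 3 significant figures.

Gamma(k,θ) with k>1 has mode (k−1)θ, so θ = 24.8/(k−1).
Need P(X < 37.4) = 0.9 with θ tied to k this way. Start at k = 2, θ = 24.8: P(X<37.4) ≈ 0.445.
Too low — raise k to concentrate. Iterating converges to k ≈ 12.
Then θ = 24.8/(12−1) ≈ 2.25.

k ≈ 12, θ ≈ 2.25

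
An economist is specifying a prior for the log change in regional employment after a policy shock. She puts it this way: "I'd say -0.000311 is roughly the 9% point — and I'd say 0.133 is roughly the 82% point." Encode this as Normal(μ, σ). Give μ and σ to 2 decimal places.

The p-quantile of Normal(μ,σ) is μ + z_p·σ, with z_{0.09} = -1.341 and z_{0.82} = 0.9154.
Eliminate σ: μ = (z₂·x₁ − z₁·x₂)/(z₂ − z₁) = (0.9154·-0.000311 − (-1.341)·0.133)/2.256 = 0.08.
Then σ = (x₂ − x₁)/(z₂ − z₁) = (0.133 − -0.000311)/2.256 = 0.06.

μ = 0.08, σ = 0.06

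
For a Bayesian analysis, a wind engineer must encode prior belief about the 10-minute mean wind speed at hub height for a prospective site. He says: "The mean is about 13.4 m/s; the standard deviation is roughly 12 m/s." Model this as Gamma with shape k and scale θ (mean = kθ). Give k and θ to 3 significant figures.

For Gamma(k, scale θ): mean = kθ, variance = kθ², so CV = 1/√k.
CV = SD/mean = 12/13.4 = 0.8955, hence k = 1/CV² = 1.25.
Then θ = mean/k = 13.4/1.25 = 10.7.

k ≈ 1.25, θ ≈ 10.7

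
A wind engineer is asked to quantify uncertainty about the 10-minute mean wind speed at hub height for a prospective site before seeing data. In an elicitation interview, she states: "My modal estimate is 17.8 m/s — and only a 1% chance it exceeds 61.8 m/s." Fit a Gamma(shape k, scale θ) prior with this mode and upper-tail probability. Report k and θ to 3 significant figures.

Gamma(k,θ) with k>1 has mode (k−1)θ, so θ = 17.8/(k−1).
Need P(X < 61.8) = 0.99 with θ tied to k this way. Start at k = 2, θ = 17.8: P(X<61.8) ≈ 0.861.
Too low — raise k to concentrate. Iterating converges to k ≈ 3.8.
Then θ = 17.8/(3.8−1) ≈ 6.35.

k ≈ 3.8, θ ≈ 6.35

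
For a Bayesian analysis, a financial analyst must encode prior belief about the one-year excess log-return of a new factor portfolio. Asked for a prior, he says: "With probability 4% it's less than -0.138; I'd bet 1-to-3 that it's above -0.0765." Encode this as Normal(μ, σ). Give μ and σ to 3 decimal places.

The p-quantile of Normal(μ,σ) is μ + z_p·σ, with z_{0.04} = -1.751 and z_{0.75} = 0.6745.
Eliminate σ: μ = (z₂·x₁ − z₁·x₂)/(z₂ − z₁) = (0.6745·-0.138 − (-1.751)·-0.0765)/2.425 = -0.094.
Then σ = (x₂ − x₁)/(z₂ − z₁) = (-0.0765 − -0.138)/2.425 = 0.025.

μ = -0.094, σ = 0.025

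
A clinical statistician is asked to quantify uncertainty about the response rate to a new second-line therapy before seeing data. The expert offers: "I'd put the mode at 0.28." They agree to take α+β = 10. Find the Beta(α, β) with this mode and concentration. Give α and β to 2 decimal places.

For α,β > 1 the Beta mode is (α−1)/(α+β−2). With α+β = 10, the mode is (α−1)/8.
Set (α−1)/8 = 0.28 → α = 1 + 0.28·8 = 3.24.
β = 10 − α = 6.76.

α = 3.24, β = 6.76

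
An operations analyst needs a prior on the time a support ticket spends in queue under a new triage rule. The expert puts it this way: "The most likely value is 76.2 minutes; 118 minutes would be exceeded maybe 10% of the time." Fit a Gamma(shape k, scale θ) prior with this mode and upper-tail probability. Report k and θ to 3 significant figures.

Gamma(k,θ) with k>1 has mode (k−1)θ, so θ = 76.2/(k−1).
Need P(X < 118) = 0.9 with θ tied to k this way. Start at k = 2, θ = 76.2: P(X<118) ≈ 0.458.
Too low — raise k to concentrate. Iterating converges to k ≈ 10.8.
Then θ = 76.2/(10.8−1) ≈ 7.79.

k ≈ 10.8, θ ≈ 7.79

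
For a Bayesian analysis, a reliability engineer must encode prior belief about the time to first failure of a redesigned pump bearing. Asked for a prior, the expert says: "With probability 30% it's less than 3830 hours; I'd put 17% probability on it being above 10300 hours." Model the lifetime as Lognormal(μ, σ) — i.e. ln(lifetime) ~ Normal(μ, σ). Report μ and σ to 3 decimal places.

μ ≈ 8.601, σ ≈ 0.669

If T ~ Lognormal(μ,σ) then ln T ~ Normal(μ,σ), so the p-quantile of ln T is μ + z_p·σ.
ln(3830) = 8.251 and ln(10300) = 9.24; z_{0.3} = -0.5244, z_{0.83} = 0.9542.
σ = (9.24 − 8.251)/(0.9542 − (-0.5244)) = 0.669.
μ = 8.251 − (-0.5244)·0.669 = 8.601.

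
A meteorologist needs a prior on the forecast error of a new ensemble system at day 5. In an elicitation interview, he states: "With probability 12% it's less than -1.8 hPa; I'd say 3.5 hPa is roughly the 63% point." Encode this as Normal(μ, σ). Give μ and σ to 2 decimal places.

μ = 2.33, σ = 3.52

For Normal(μ,σ), the p-quantile is μ + z_p·σ. Here z_{0.12} = -1.175, z_{0.63} = 0.3319.
So -1.8 = μ − 1.175σ and 3.5 = μ + 0.3319σ.
Subtracting: σ = (3.5 − -1.8)/(0.3319 − (-1.175)) = 3.52.
Then μ = -1.8 − (-1.175)·3.52 = 2.33.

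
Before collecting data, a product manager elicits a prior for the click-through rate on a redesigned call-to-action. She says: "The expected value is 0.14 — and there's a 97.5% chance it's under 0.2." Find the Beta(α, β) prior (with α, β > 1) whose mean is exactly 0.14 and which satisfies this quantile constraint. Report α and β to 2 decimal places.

With mean 0.14 fixed, write α = 0.14s, β = 0.86s where s = α+β.
Need P(θ < 0.2) = 0.975 under Beta(0.14s, 0.86s). Normal approximation: (q−m)/√(m(1−m)/s) ≈ z_{0.975} = 1.96, so s ≈ 0.14·0.86·(1.96)²/(0.2−0.14)² = 128.5.
At s = 128.5: P(θ<0.2) ≈ 0.966. Adjusting to match 0.975 gives s ≈ 148.44.
So α = 0.14·148.44 ≈ 20.78, β = 0.86·148.44 ≈ 127.66.

α ≈ 20.78, β ≈ 127.66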